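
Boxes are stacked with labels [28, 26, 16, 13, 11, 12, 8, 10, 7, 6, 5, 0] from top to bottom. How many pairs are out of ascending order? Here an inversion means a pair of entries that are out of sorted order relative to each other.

Element-by-element contributions:
28: 11
26: 10
16: 9
13: 8
11: 6
12: 6
8: 4
10: 4
7: 3
6: 2
5: 1
0: 0
Sum: 11 + 10 + 9 + 8 + 6 + 6 + 4 + 4 + 3 + 2 + 1 + 0 = 64

Inversions: 64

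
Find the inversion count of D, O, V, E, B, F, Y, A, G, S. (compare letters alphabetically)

20 inversions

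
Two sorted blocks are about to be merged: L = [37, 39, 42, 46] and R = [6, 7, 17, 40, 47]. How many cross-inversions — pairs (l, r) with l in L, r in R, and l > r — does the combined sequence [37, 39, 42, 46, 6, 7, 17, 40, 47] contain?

14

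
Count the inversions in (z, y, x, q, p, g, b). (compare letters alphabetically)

Count, for each position, how many later elements it exceeds:
z: 6
y: 5
x: 4
q: 3
p: 2
g: 1
b: 0
Sum: 6 + 5 + 4 + 3 + 2 + 1 + 0 = 21

21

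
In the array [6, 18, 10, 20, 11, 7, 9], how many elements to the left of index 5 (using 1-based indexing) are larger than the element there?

The element at index 5 is 11.
Elements before it: 6, 18, 10, 20
Those larger than 11: 18, 20

2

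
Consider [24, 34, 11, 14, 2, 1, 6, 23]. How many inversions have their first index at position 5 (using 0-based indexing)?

0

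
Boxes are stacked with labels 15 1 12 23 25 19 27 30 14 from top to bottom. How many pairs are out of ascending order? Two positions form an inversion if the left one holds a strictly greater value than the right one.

There are 10 inversions.

For each element, count later entries that are smaller:
15: 3
1: 0
12: 0
23: 2
25: 2
19: 1
27: 1
30: 1
14: 0
Sum: 3 + 0 + 0 + 2 + 2 + 1 + 1 + 1 + 0 = 10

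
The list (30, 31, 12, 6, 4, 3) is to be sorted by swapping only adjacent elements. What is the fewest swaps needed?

14

Each adjacent swap fixes exactly one inversion, so the minimum swap count equals the number of inversions.
Count inversions — for each element, later elements that are smaller:
30: 12, 6, 4, 3 → 4
31: 12, 6, 4, 3 → 4
12: 6, 4, 3 → 3
6: 4, 3 → 2
4: 3 → 1
3: none → 0
Total inversions: 4 + 4 + 3 + 2 + 1 + 0 = 14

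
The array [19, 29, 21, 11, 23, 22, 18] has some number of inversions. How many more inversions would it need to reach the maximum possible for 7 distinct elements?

9

Maximum inversions for 7 distinct elements is C(7, 2) = 7·6/2 = 21.
Current inversions — for each element, count later smaller elements:
19: 2
29: 5
21: 2
11: 0
23: 2
22: 1
18: 0
Current total: 2 + 5 + 2 + 0 + 2 + 1 + 0 = 12
Shortfall: 21 − 12 = 9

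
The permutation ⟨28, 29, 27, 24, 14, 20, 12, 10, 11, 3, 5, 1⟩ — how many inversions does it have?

62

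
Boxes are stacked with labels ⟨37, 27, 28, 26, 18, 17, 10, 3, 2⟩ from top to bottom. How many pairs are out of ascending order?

35

Element-by-element contributions:
37: 8
27: 6
28: 6
26: 5
18: 4
17: 3
10: 2
3: 1
2: 0
Sum: 8 + 6 + 6 + 5 + 4 + 3 + 2 + 1 + 0 = 35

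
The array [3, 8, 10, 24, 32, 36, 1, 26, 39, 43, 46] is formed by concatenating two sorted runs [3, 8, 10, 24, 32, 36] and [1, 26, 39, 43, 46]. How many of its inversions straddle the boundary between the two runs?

Take each right-half value and tally the left-half values above it:
r = 1: 3, 8, 10, 24, 32, 36 → 6
r = 26: 32, 36 → 2
r = 39: none → 0
r = 43: none → 0
r = 46: none → 0
Cross-inversions: 6 + 2 + 0 + 0 + 0 = 8

8 split inversions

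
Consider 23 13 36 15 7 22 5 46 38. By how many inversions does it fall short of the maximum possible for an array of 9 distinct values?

Maximum inversions for 9 distinct elements is C(9, 2) = 9·8/2 = 36.
Current inversions — for each element, count later smaller elements:
23: 5
13: 2
36: 4
15: 2
7: 1
22: 1
5: 0
46: 1
38: 0
Current total: 5 + 2 + 4 + 2 + 1 + 1 + 0 + 1 + 0 = 16
Shortfall: 36 − 16 = 20

20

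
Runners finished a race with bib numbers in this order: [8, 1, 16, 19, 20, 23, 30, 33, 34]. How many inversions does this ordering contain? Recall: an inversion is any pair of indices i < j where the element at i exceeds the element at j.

1 out-of-order pair

Sweep left to right; for each value list the smaller values that follow it:
8 → 1 → 1
1 → none → 0
16 → none → 0
19 → none → 0
20 → none → 0
23 → none → 0
30 → none → 0
33 → none → 0
34 → none → 0
Sum: 1 + 0 + 0 + 0 + 0 + 0 + 0 + 0 + 0 = 1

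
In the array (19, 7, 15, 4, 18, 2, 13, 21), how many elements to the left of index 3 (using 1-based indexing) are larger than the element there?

1

The element at index 3 is 15.
Elements before it: 19, 7
Those larger than 15: 19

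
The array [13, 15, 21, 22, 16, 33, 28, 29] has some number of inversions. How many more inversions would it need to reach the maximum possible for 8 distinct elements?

24

Maximum inversions for 8 distinct elements is C(8, 2) = 8·7/2 = 28.
Current inversions — for each element, count later smaller elements:
13: 0
15: 0
21: 1
22: 1
16: 0
33: 2
28: 0
29: 0
Current total: 0 + 0 + 1 + 1 + 0 + 2 + 0 + 0 = 4
Shortfall: 28 − 4 = 24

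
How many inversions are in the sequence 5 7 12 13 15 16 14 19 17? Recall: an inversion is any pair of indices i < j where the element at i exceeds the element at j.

3 inversions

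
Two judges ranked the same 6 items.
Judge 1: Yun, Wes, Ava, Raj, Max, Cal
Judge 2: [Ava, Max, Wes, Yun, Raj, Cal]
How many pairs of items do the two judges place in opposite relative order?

6

Assign each item its position (1..6) in the first ordering, then rewrite the second ordering as that position sequence:
positions: Yun→1, Wes→2, Ava→3, Raj→4, Max→5, Cal→6
second ordering as positions: [3, 5, 2, 1, 4, 6]
Discordant pairs = inversions in this position sequence.
3: 2, 1 → 2
5: 2, 1, 4 → 3
2: 1 → 1
1: 0
4: 0
6: 0
Total: 2 + 3 + 1 + 0 + 0 + 0 = 6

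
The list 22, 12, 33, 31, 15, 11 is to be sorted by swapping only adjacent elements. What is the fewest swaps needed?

Each adjacent swap fixes exactly one inversion, so the minimum swap count equals the number of inversions.
Count inversions — for each element, later elements that are smaller:
22: 12, 15, 11 → 3
12: 11 → 1
33: 31, 15, 11 → 3
31: 15, 11 → 2
15: 11 → 1
11: none → 0
Total inversions: 3 + 1 + 3 + 2 + 1 + 0 = 10

10 swaps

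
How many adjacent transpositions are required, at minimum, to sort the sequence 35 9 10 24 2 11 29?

10

Minimum adjacent swaps = number of inversions (each swap of adjacent out-of-order elements removes one inversion and no swap can remove more).
Count inversions — for each element, later elements that are smaller:
35: 9, 10, 24, 2, 11, 29 → 6
9: 2 → 1
10: 2 → 1
24: 2, 11 → 2
2: none → 0
11: none → 0
29: none → 0
Total inversions: 6 + 1 + 1 + 2 + 0 + 0 + 0 = 10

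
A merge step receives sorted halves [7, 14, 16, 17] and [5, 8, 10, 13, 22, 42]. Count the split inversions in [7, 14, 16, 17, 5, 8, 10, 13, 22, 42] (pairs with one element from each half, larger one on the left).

Take each right-half value and tally the left-half values above it:
r = 5: 7, 14, 16, 17 → 4
r = 8: 14, 16, 17 → 3
r = 10: 14, 16, 17 → 3
r = 13: 14, 16, 17 → 3
r = 22: none → 0
r = 42: none → 0
Cross-inversions: 4 + 3 + 3 + 3 + 0 + 0 = 13

13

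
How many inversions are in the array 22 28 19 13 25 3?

Element-by-element contributions:
22: 3
28: 4
19: 2
13: 1
25: 1
3: 0
Sum: 3 + 4 + 2 + 1 + 1 + 0 = 11

11 inversions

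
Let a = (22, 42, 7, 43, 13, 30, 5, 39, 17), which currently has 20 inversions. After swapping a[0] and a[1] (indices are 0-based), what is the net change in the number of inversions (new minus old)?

+1

Positions 0 and 1 hold 22 and 42; after swapping, the array is [42, 22, 7, 43, 13, 30, 5, 39, 17].
Count, for each position, how many later elements it exceeds:
42: 7
22: 4
7: 1
43: 5
13: 1
30: 2
5: 0
39: 1
17: 0
Sum: 7 + 4 + 1 + 5 + 1 + 2 + 0 + 1 + 0 = 21
Change: 21 − 20 = +1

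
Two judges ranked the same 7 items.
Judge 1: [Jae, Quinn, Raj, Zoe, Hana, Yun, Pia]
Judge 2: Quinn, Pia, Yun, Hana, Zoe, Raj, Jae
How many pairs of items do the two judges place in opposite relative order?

16 discordant pairs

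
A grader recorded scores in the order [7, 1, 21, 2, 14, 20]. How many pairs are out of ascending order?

Inversion pairs (indices are 0-based):
(0,1): 7 > 1
(0,3): 7 > 2
(2,3): 21 > 2
(2,4): 21 > 14
(2,5): 21 > 20
That's 5 pairs.

5 inversions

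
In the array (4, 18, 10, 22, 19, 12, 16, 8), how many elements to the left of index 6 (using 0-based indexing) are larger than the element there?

The element at index 6 is 16.
Elements before it: 4, 18, 10, 22, 19, 12
Those larger than 16: 18, 22, 19

3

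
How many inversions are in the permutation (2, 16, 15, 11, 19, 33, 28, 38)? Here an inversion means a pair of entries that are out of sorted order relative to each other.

Count, for each position, how many later elements it exceeds:
2: 0
16: 2
15: 1
11: 0
19: 0
33: 1
28: 0
38: 0
Sum: 0 + 2 + 1 + 0 + 0 + 1 + 0 + 0 = 4

4 out-of-order pairs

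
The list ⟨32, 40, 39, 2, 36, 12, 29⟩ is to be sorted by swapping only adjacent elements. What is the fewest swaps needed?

14

The minimum number of adjacent swaps to sort an array equals its inversion count, since every such swap removes exactly one inversion.
Count inversions — for each element, later elements that are smaller:
32: 2, 12, 29 → 3
40: 39, 2, 36, 12, 29 → 5
39: 2, 36, 12, 29 → 4
2: none → 0
36: 12, 29 → 2
12: none → 0
29: none → 0
Total inversions: 3 + 5 + 4 + 0 + 2 + 0 + 0 = 14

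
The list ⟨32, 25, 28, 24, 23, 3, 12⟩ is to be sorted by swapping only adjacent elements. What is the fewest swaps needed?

There are 19 swaps.

Minimum adjacent swaps = number of inversions (each swap of adjacent out-of-order elements removes one inversion and no swap can remove more).
Count inversions — for each element, later elements that are smaller:
32: 25, 28, 24, 23, 3, 12 → 6
25: 24, 23, 3, 12 → 4
28: 24, 23, 3, 12 → 4
24: 23, 3, 12 → 3
23: 3, 12 → 2
3: none → 0
12: none → 0
Total inversions: 6 + 4 + 4 + 3 + 2 + 0 + 0 = 19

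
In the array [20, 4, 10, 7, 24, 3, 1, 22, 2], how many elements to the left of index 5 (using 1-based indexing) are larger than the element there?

0

The element at index 5 is 24.
Elements before it: 20, 4, 10, 7
None of them are larger than 24.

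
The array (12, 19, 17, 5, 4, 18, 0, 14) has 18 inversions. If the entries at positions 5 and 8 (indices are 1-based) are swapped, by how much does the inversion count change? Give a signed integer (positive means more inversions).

Positions 5 and 8 hold 4 and 14; after swapping, the array is [12, 19, 17, 5, 14, 18, 0, 4].
Count, for each position, how many later elements it exceeds:
12: 3
19: 6
17: 4
5: 2
14: 2
18: 2
0: 0
4: 0
Sum: 3 + 6 + 4 + 2 + 2 + 2 + 0 + 0 = 19
Change: 19 − 18 = +1

+1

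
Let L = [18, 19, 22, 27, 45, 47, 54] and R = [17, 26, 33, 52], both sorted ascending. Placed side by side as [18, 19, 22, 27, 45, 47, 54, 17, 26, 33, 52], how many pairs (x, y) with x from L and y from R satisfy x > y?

15 split inversions

For each element r of the right run, count left-run elements greater than r:
r = 17: 18, 19, 22, 27, 45, 47, 54 → 7
r = 26: 27, 45, 47, 54 → 4
r = 33: 45, 47, 54 → 3
r = 52: 54 → 1
Cross-inversions: 7 + 4 + 3 + 1 = 15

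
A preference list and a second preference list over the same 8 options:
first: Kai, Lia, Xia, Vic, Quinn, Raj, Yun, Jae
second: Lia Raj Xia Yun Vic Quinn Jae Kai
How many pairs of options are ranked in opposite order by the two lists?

12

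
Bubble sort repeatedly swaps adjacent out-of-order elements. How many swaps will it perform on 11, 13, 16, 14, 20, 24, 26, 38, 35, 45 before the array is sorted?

Each adjacent swap fixes exactly one inversion, so the minimum swap count equals the number of inversions.
Count inversions — for each element, later elements that are smaller:
11: none → 0
13: none → 0
16: 14 → 1
14: none → 0
20: none → 0
24: none → 0
26: none → 0
38: 35 → 1
35: none → 0
45: none → 0
Total inversions: 0 + 0 + 1 + 0 + 0 + 0 + 0 + 1 + 0 + 0 = 2

2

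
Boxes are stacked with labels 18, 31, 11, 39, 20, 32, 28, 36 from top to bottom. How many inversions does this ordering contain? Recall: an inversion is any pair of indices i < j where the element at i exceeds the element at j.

For each element, count later entries that are smaller:
18 → 11 → 1
31 → 11, 20, 28 → 3
11 → none → 0
39 → 20, 32, 28, 36 → 4
20 → none → 0
32 → 28 → 1
28 → none → 0
36 → none → 0
Sum: 1 + 3 + 0 + 4 + 0 + 1 + 0 + 0 = 9

9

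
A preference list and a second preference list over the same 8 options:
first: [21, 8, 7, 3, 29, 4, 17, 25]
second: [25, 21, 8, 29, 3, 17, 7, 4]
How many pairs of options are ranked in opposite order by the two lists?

Assign each item its position (1..8) in the first ordering, then rewrite the second ordering as that position sequence:
positions: 21→1, 8→2, 7→3, 3→4, 29→5, 4→6, 17→7, 25→8
second ordering as positions: [8, 1, 2, 5, 4, 7, 3, 6]
Discordant pairs = inversions in this position sequence.
8: 1, 2, 5, 4, 7, 3, 6 → 7
1: 0
2: 0
5: 4, 3 → 2
4: 3 → 1
7: 3, 6 → 2
3: 0
6: 0
Total: 7 + 0 + 0 + 2 + 1 + 2 + 0 + 0 = 12

12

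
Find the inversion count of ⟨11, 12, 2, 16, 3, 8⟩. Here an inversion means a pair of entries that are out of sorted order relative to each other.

There are 8 out-of-order pairs.

Inversion pairs (indices are 0-based):
(0,2): 11 > 2
(0,4): 11 > 3
(0,5): 11 > 8
(1,2): 12 > 2
(1,4): 12 > 3
(1,5): 12 > 8
(3,4): 16 > 3
(3,5): 16 > 8
That's 8 pairs.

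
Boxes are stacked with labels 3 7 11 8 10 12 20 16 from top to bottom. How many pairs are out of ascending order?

3

Sweep left to right; for each value list the smaller values that follow it:
3: 0
7: 0
11: 2
8: 0
10: 0
12: 0
20: 1
16: 0
Sum: 0 + 0 + 2 + 0 + 0 + 0 + 1 + 0 = 3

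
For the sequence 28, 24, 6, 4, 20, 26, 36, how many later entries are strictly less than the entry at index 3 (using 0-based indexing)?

0 such elements

The element at index 3 is 4.
Elements after it: 20, 26, 36
None of them are smaller than 4.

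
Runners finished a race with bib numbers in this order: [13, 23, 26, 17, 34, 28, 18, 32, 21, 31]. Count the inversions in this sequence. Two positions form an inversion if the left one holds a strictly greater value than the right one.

15

For each element, count later entries that are smaller:
13 → none → 0
23 → 17, 18, 21 → 3
26 → 17, 18, 21 → 3
17 → none → 0
34 → 28, 18, 32, 21, 31 → 5
28 → 18, 21 → 2
18 → none → 0
32 → 21, 31 → 2
21 → none → 0
31 → none → 0
Sum: 0 + 3 + 3 + 0 + 5 + 2 + 0 + 2 + 0 + 0 = 15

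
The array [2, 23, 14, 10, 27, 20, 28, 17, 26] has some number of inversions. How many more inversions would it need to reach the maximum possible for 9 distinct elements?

25 inversions short

Maximum inversions for 9 distinct elements is C(9, 2) = 9·8/2 = 36.
Current inversions — for each element, count later smaller elements:
2: 0
23: 4
14: 1
10: 0
27: 3
20: 1
28: 2
17: 0
26: 0
Current total: 0 + 4 + 1 + 0 + 3 + 1 + 2 + 0 + 0 = 11
Shortfall: 36 − 11 = 25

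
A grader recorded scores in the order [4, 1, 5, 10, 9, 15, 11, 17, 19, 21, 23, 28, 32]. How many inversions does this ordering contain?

Count, for each position, how many later elements it exceeds:
4 → 1 → 1
1 → none → 0
5 → none → 0
10 → 9 → 1
9 → none → 0
15 → 11 → 1
11 → none → 0
17 → none → 0
19 → none → 0
21 → none → 0
23 → none → 0
28 → none → 0
32 → none → 0
Sum: 1 + 0 + 0 + 1 + 0 + 1 + 0 + 0 + 0 + 0 + 0 + 0 + 0 = 3

3 inversions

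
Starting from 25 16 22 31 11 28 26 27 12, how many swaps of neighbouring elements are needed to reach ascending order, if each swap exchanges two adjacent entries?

The minimum number of adjacent swaps to sort an array equals its inversion count, since every such swap removes exactly one inversion.
Count inversions — for each element, later elements that are smaller:
25: 16, 22, 11, 12 → 4
16: 11, 12 → 2
22: 11, 12 → 2
31: 11, 28, 26, 27, 12 → 5
11: none → 0
28: 26, 27, 12 → 3
26: 12 → 1
27: 12 → 1
12: none → 0
Total inversions: 4 + 2 + 2 + 5 + 0 + 3 + 1 + 1 + 0 = 18

Adjacent swaps: 18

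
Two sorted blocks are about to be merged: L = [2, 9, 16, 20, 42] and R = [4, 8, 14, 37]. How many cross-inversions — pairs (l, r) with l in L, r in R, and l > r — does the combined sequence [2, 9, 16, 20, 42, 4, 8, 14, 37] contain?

Take each right-half value and tally the left-half values above it:
r = 4: 9, 16, 20, 42 → 4
r = 8: 9, 16, 20, 42 → 4
r = 14: 16, 20, 42 → 3
r = 37: 42 → 1
Cross-inversions: 4 + 4 + 3 + 1 = 12

Split inversions: 12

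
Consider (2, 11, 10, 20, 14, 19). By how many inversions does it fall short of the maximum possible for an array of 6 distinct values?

Maximum inversions for 6 distinct elements is C(6, 2) = 6·5/2 = 15.
Current inversions — for each element, count later smaller elements:
2: 0
11: 1
10: 0
20: 2
14: 0
19: 0
Current total: 0 + 1 + 0 + 2 + 0 + 0 = 3
Shortfall: 15 − 3 = 12

12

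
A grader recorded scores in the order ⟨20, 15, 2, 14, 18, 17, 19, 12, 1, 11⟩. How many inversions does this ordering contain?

For each element, count later entries that are smaller:
20 → 15, 2, 14, 18, 17, 19, 12, 1, 11 → 9
15 → 2, 14, 12, 1, 11 → 5
2 → 1 → 1
14 → 12, 1, 11 → 3
18 → 17, 12, 1, 11 → 4
17 → 12, 1, 11 → 3
19 → 12, 1, 11 → 3
12 → 1, 11 → 2
1 → none → 0
11 → none → 0
Sum: 9 + 5 + 1 + 3 + 4 + 3 + 3 + 2 + 0 + 0 = 30

30 inversions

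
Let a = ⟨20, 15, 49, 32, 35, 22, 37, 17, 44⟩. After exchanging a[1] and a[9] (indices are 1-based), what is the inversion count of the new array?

23 inversions

Positions 1 and 9 hold 20 and 44; after swapping, the array is [44, 15, 49, 32, 35, 22, 37, 17, 20].
Count, for each position, how many later elements it exceeds:
44 → 15, 32, 35, 22, 37, 17, 20 → 7
15 → none → 0
49 → 32, 35, 22, 37, 17, 20 → 6
32 → 22, 17, 20 → 3
35 → 22, 17, 20 → 3
22 → 17, 20 → 2
37 → 17, 20 → 2
17 → none → 0
20 → none → 0
Sum: 7 + 0 + 6 + 3 + 3 + 2 + 2 + 0 + 0 = 23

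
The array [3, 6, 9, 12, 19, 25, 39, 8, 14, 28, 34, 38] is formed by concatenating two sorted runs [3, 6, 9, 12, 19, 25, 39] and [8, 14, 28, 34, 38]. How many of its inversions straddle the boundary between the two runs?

11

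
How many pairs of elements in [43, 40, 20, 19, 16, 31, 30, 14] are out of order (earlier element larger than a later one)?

22

Element-by-element contributions:
43: 7
40: 6
20: 3
19: 2
16: 1
31: 2
30: 1
14: 0
Sum: 7 + 6 + 3 + 2 + 1 + 2 + 1 + 0 = 22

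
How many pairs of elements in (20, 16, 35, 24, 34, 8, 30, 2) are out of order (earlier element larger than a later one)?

Inversions: 17

For each element, count later entries that are smaller:
20 → 16, 8, 2 → 3
16 → 8, 2 → 2
35 → 24, 34, 8, 30, 2 → 5
24 → 8, 2 → 2
34 → 8, 30, 2 → 3
8 → 2 → 1
30 → 2 → 1
2 → none → 0
Sum: 3 + 2 + 5 + 2 + 3 + 1 + 1 + 0 = 17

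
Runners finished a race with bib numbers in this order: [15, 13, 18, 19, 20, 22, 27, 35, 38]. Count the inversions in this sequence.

1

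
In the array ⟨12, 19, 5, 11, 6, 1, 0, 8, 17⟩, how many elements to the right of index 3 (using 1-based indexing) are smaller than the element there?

2 such elements

The element at index 3 is 5.
Elements after it: 11, 6, 1, 0, 8, 17
Those smaller than 5: 1, 0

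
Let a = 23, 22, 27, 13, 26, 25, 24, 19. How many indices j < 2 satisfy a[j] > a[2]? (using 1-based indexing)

1 such element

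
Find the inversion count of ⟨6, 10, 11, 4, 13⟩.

Out-of-order index pairs (1-indexed):
(1,4): 6 > 4
(2,4): 10 > 4
(3,4): 11 > 4
That's 3 pairs.

3 inversions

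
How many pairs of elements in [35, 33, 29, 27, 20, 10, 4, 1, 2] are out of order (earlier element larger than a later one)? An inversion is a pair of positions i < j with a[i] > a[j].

Sweep left to right; for each value list the smaller values that follow it:
35 → 33, 29, 27, 20, 10, 4, 1, 2 → 8
33 → 29, 27, 20, 10, 4, 1, 2 → 7
29 → 27, 20, 10, 4, 1, 2 → 6
27 → 20, 10, 4, 1, 2 → 5
20 → 10, 4, 1, 2 → 4
10 → 4, 1, 2 → 3
4 → 1, 2 → 2
1 → none → 0
2 → none → 0
Sum: 8 + 7 + 6 + 5 + 4 + 3 + 2 + 0 + 0 = 35

35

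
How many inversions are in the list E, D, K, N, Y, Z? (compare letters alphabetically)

Element-by-element contributions:
E → D → 1
D → none → 0
K → none → 0
N → none → 0
Y → none → 0
Z → none → 0
Sum: 1 + 0 + 0 + 0 + 0 + 0 = 1

There is 1 out-of-order pair.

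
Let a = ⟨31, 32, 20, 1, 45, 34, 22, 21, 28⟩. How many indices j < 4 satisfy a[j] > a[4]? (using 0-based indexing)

The element at index 4 is 45.
Elements before it: 31, 32, 20, 1
None of them are larger than 45.

0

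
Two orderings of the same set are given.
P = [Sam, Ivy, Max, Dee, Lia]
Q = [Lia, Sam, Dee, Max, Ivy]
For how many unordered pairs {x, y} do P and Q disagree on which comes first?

7

Assign each item its position (1..5) in the first ordering, then rewrite the second ordering as that position sequence:
positions: Sam→1, Ivy→2, Max→3, Dee→4, Lia→5
second ordering as positions: [5, 1, 4, 3, 2]
Discordant pairs = inversions in this position sequence.
5: 1, 4, 3, 2 → 4
1: 0
4: 3, 2 → 2
3: 2 → 1
2: 0
Total: 4 + 0 + 2 + 1 + 0 = 7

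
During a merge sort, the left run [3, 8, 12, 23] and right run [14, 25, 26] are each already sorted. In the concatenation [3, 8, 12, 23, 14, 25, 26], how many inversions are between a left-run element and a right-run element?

1 split inversion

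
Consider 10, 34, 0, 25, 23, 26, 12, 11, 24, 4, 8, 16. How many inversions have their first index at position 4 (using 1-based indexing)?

7

The element at index 4 is 25.
Elements after it: 23, 26, 12, 11, 24, 4, 8, 16
Those smaller than 25: 23, 12, 11, 24, 4, 8, 16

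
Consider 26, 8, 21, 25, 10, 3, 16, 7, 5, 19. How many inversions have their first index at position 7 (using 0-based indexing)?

1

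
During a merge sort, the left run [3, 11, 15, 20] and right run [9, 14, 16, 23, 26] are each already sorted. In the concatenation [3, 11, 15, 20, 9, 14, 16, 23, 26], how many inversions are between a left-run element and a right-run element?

For each element r of the right run, count left-run elements greater than r:
r = 9: 11, 15, 20 → 3
r = 14: 15, 20 → 2
r = 16: 20 → 1
r = 23: none → 0
r = 26: none → 0
Cross-inversions: 3 + 2 + 1 + 0 + 0 = 6

6 cross-inversions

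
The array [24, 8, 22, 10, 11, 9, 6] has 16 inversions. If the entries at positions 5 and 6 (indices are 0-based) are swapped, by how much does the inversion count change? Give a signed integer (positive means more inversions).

-1

Positions 5 and 6 hold 9 and 6; after swapping, the array is [24, 8, 22, 10, 11, 6, 9].
For each element, count later entries that are smaller:
24 → 8, 22, 10, 11, 6, 9 → 6
8 → 6 → 1
22 → 10, 11, 6, 9 → 4
10 → 6, 9 → 2
11 → 6, 9 → 2
6 → none → 0
9 → none → 0
Sum: 6 + 1 + 4 + 2 + 2 + 0 + 0 = 15
Change: 15 − 16 = -1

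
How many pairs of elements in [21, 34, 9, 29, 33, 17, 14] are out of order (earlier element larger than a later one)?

Element-by-element contributions:
21: 3
34: 5
9: 0
29: 2
33: 2
17: 1
14: 0
Sum: 3 + 5 + 0 + 2 + 2 + 1 + 0 = 13

13 inversions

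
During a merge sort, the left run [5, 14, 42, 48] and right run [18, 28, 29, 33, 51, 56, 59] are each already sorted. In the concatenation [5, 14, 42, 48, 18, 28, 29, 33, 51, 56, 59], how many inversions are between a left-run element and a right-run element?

Split inversions: 8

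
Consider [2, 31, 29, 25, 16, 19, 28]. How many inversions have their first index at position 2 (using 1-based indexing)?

5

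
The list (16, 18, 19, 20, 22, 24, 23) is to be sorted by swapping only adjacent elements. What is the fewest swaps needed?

Each adjacent swap fixes exactly one inversion, so the minimum swap count equals the number of inversions.
Count inversions — for each element, later elements that are smaller:
16: none → 0
18: none → 0
19: none → 0
20: none → 0
22: none → 0
24: 23 → 1
23: none → 0
Total inversions: 0 + 0 + 0 + 0 + 0 + 1 + 0 = 1

1 swap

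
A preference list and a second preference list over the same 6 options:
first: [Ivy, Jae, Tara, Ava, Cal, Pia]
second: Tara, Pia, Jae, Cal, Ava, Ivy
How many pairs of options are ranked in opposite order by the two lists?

10 pairs

Assign each item its position (1..6) in the first ordering, then rewrite the second ordering as that position sequence:
positions: Ivy→1, Jae→2, Tara→3, Ava→4, Cal→5, Pia→6
second ordering as positions: [3, 6, 2, 5, 4, 1]
Discordant pairs = inversions in this position sequence.
3: 2, 1 → 2
6: 2, 5, 4, 1 → 4
2: 1 → 1
5: 4, 1 → 2
4: 1 → 1
1: 0
Total: 2 + 4 + 1 + 2 + 1 + 0 = 10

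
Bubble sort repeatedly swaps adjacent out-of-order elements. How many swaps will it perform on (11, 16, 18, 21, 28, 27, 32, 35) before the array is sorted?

1

The minimum number of adjacent swaps to sort an array equals its inversion count, since every such swap removes exactly one inversion.
Count inversions — for each element, later elements that are smaller:
11: none → 0
16: none → 0
18: none → 0
21: none → 0
28: 27 → 1
27: none → 0
32: none → 0
35: none → 0
Total inversions: 0 + 0 + 0 + 0 + 1 + 0 + 0 + 0 = 1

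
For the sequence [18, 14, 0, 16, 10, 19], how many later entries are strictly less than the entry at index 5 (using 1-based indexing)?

The element at index 5 is 10.
Elements after it: 19
None of them are smaller than 10.

0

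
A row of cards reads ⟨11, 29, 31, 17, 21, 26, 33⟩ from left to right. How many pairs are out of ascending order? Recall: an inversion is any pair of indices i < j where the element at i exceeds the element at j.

6

Listing every pair i<j with a[i]>a[j] (using 1-based positions):
(2,4): 29 > 17
(2,5): 29 > 21
(2,6): 29 > 26
(3,4): 31 > 17
(3,5): 31 > 21
(3,6): 31 > 26
That's 6 pairs.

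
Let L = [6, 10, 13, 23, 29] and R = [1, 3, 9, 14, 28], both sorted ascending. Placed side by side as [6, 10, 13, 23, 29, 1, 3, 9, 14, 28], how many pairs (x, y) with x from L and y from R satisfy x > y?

17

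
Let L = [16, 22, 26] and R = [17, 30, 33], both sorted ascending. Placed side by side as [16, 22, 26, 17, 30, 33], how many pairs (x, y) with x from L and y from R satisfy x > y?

For each element r of the right run, count left-run elements greater than r:
r = 17: 22, 26 → 2
r = 30: none → 0
r = 33: none → 0
Cross-inversions: 2 + 0 + 0 = 2

2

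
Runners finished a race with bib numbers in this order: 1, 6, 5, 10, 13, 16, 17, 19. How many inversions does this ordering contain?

1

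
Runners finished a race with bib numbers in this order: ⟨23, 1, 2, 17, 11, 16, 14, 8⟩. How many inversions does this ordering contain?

15 out-of-order pairs

Count, for each position, how many later elements it exceeds:
23 → 1, 2, 17, 11, 16, 14, 8 → 7
1 → none → 0
2 → none → 0
17 → 11, 16, 14, 8 → 4
11 → 8 → 1
16 → 14, 8 → 2
14 → 8 → 1
8 → none → 0
Sum: 7 + 0 + 0 + 4 + 1 + 2 + 1 + 0 = 15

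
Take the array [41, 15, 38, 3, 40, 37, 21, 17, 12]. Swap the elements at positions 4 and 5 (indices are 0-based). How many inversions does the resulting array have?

Positions 4 and 5 hold 40 and 37; after swapping, the array is [41, 15, 38, 3, 37, 40, 21, 17, 12].
Element-by-element contributions:
41: 8
15: 2
38: 5
3: 0
37: 3
40: 3
21: 2
17: 1
12: 0
Sum: 8 + 2 + 5 + 0 + 3 + 3 + 2 + 1 + 0 = 24

24 inversions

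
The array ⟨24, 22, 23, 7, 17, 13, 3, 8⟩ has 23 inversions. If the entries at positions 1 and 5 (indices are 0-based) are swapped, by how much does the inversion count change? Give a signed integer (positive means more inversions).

-3

Positions 1 and 5 hold 22 and 13; after swapping, the array is [24, 13, 23, 7, 17, 22, 3, 8].
Sweep left to right; for each value list the smaller values that follow it:
24: 7
13: 3
23: 5
7: 1
17: 2
22: 2
3: 0
8: 0
Sum: 7 + 3 + 5 + 1 + 2 + 2 + 0 + 0 = 20
Change: 20 − 23 = -3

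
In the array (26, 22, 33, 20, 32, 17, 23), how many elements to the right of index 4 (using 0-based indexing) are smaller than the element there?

The element at index 4 is 32.
Elements after it: 17, 23
Those smaller than 32: 17, 23

2 such elements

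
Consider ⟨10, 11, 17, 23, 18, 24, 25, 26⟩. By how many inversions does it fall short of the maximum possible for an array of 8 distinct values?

Maximum inversions for 8 distinct elements is C(8, 2) = 8·7/2 = 28.
Current inversions — for each element, count later smaller elements:
10: 0
11: 0
17: 0
23: 1
18: 0
24: 0
25: 0
26: 0
Current total: 0 + 0 + 0 + 1 + 0 + 0 + 0 + 0 = 1
Shortfall: 28 − 1 = 27

27 inversions short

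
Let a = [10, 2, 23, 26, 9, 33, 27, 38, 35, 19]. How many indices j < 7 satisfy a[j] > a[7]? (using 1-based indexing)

1

The element at index 7 is 27.
Elements before it: 10, 2, 23, 26, 9, 33
Those larger than 27: 33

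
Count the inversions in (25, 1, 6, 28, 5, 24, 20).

Sweep left to right; for each value list the smaller values that follow it:
25: 5
1: 0
6: 1
28: 3
5: 0
24: 1
20: 0
Sum: 5 + 0 + 1 + 3 + 0 + 1 + 0 = 10

10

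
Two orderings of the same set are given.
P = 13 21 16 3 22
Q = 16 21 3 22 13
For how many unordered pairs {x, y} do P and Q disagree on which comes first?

Disagreeing pairs: 5

Assign each item its position (1..5) in the first ordering, then rewrite the second ordering as that position sequence:
positions: 13→1, 21→2, 16→3, 3→4, 22→5
second ordering as positions: [3, 2, 4, 5, 1]
Discordant pairs = inversions in this position sequence.
3: 2, 1 → 2
2: 1 → 1
4: 1 → 1
5: 1 → 1
1: 0
Total: 2 + 1 + 1 + 1 + 0 = 5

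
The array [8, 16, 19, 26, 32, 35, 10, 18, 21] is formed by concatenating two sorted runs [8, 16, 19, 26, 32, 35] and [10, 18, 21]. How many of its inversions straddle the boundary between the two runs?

There are 12 cross-inversions.

Take each right-half value and tally the left-half values above it:
r = 10: 16, 19, 26, 32, 35 → 5
r = 18: 19, 26, 32, 35 → 4
r = 21: 26, 32, 35 → 3
Cross-inversions: 5 + 4 + 3 = 12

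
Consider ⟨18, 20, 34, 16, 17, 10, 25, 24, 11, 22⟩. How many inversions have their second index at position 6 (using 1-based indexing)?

The element at index 6 is 10.
Elements before it: 18, 20, 34, 16, 17
Those larger than 10: 18, 20, 34, 16, 17

5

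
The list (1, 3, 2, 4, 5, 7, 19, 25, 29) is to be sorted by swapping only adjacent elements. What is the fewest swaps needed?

The minimum number of adjacent swaps to sort an array equals its inversion count, since every such swap removes exactly one inversion.
Count inversions — for each element, later elements that are smaller:
1: none → 0
3: 2 → 1
2: none → 0
4: none → 0
5: none → 0
7: none → 0
19: none → 0
25: none → 0
29: none → 0
Total inversions: 0 + 1 + 0 + 0 + 0 + 0 + 0 + 0 + 0 = 1

1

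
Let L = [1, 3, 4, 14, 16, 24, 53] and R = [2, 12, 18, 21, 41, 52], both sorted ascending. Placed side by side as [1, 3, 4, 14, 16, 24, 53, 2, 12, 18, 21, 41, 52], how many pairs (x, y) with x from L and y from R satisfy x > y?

16

Count, for every r in R, how many entries of L exceed r:
r = 2: 3, 4, 14, 16, 24, 53 → 6
r = 12: 14, 16, 24, 53 → 4
r = 18: 24, 53 → 2
r = 21: 24, 53 → 2
r = 41: 53 → 1
r = 52: 53 → 1
Cross-inversions: 6 + 4 + 2 + 2 + 1 + 1 = 16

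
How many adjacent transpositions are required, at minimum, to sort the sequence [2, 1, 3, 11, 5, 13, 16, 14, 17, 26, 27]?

3

The minimum number of adjacent swaps to sort an array equals its inversion count, since every such swap removes exactly one inversion.
Count inversions — for each element, later elements that are smaller:
2: 1 → 1
1: none → 0
3: none → 0
11: 5 → 1
5: none → 0
13: none → 0
16: 14 → 1
14: none → 0
17: none → 0
26: none → 0
27: none → 0
Total inversions: 1 + 0 + 0 + 1 + 0 + 0 + 1 + 0 + 0 + 0 + 0 = 3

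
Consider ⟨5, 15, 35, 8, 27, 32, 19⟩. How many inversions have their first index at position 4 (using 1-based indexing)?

The element at index 4 is 8.
Elements after it: 27, 32, 19
None of them are smaller than 8.

0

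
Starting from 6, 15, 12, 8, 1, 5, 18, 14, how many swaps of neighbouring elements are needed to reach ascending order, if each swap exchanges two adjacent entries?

13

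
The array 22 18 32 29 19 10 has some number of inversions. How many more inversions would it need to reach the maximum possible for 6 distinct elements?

5

Maximum inversions for 6 distinct elements is C(6, 2) = 6·5/2 = 15.
Current inversions — for each element, count later smaller elements:
22: 3
18: 1
32: 3
29: 2
19: 1
10: 0
Current total: 3 + 1 + 3 + 2 + 1 + 0 = 10
Shortfall: 15 − 10 = 5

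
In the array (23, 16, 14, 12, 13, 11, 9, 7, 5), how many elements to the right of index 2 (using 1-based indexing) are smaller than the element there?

The element at index 2 is 16.
Elements after it: 14, 12, 13, 11, 9, 7, 5
Those smaller than 16: 14, 12, 13, 11, 9, 7, 5

7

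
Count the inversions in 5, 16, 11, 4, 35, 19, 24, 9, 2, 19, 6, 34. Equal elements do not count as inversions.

29

For each element, count later entries that are smaller:
5 → 4, 2 → 2
16 → 11, 4, 9, 2, 6 → 5
11 → 4, 9, 2, 6 → 4
4 → 2 → 1
35 → 19, 24, 9, 2, 19, 6, 34 → 7
19 → 9, 2, 6 → 3
24 → 9, 2, 19, 6 → 4
9 → 2, 6 → 2
2 → none → 0
19 → 6 → 1
6 → none → 0
34 → none → 0
Sum: 2 + 5 + 4 + 1 + 7 + 3 + 4 + 2 + 0 + 1 + 0 + 0 = 29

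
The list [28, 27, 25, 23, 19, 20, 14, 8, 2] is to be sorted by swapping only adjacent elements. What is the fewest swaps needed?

35

The minimum number of adjacent swaps to sort an array equals its inversion count, since every such swap removes exactly one inversion.
Count inversions — for each element, later elements that are smaller:
28: 27, 25, 23, 19, 20, 14, 8, 2 → 8
27: 25, 23, 19, 20, 14, 8, 2 → 7
25: 23, 19, 20, 14, 8, 2 → 6
23: 19, 20, 14, 8, 2 → 5
19: 14, 8, 2 → 3
20: 14, 8, 2 → 3
14: 8, 2 → 2
8: 2 → 1
2: none → 0
Total inversions: 8 + 7 + 6 + 5 + 3 + 3 + 2 + 1 + 0 = 35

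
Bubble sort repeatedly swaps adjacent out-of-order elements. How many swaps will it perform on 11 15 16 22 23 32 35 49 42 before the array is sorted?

1 swap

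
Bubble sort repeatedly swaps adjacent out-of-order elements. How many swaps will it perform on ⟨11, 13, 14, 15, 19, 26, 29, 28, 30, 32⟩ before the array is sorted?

1

The minimum number of adjacent swaps to sort an array equals its inversion count, since every such swap removes exactly one inversion.
Count inversions — for each element, later elements that are smaller:
11: none → 0
13: none → 0
14: none → 0
15: none → 0
19: none → 0
26: none → 0
29: 28 → 1
28: none → 0
30: none → 0
32: none → 0
Total inversions: 0 + 0 + 0 + 0 + 0 + 0 + 1 + 0 + 0 + 0 = 1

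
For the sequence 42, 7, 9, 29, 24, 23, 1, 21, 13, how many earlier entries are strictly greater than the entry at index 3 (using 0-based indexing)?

1

The element at index 3 is 29.
Elements before it: 42, 7, 9
Those larger than 29: 42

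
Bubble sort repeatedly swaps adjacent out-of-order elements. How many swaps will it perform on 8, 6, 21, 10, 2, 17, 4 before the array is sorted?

There are 12 swaps.

The minimum number of adjacent swaps to sort an array equals its inversion count, since every such swap removes exactly one inversion.
Count inversions — for each element, later elements that are smaller:
8: 6, 2, 4 → 3
6: 2, 4 → 2
21: 10, 2, 17, 4 → 4
10: 2, 4 → 2
2: none → 0
17: 4 → 1
4: none → 0
Total inversions: 3 + 2 + 4 + 2 + 0 + 1 + 0 = 12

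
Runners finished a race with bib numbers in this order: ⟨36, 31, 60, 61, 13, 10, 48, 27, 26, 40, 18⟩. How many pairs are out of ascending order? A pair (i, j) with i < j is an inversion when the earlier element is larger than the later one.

34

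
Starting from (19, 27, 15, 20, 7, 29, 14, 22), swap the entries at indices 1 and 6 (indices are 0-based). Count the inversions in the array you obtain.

Inversions: 9

Positions 1 and 6 hold 27 and 14; after swapping, the array is [19, 14, 15, 20, 7, 29, 27, 22].
For each element, count later entries that are smaller:
19 → 14, 15, 7 → 3
14 → 7 → 1
15 → 7 → 1
20 → 7 → 1
7 → none → 0
29 → 27, 22 → 2
27 → 22 → 1
22 → none → 0
Sum: 3 + 1 + 1 + 1 + 0 + 2 + 1 + 0 = 9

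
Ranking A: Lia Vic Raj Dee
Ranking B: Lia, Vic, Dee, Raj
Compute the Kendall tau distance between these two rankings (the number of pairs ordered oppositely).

1

Assign each item its position (1..4) in the first ordering, then rewrite the second ordering as that position sequence:
positions: Lia→1, Vic→2, Raj→3, Dee→4
second ordering as positions: [1, 2, 4, 3]
Discordant pairs = inversions in this position sequence.
1: 0
2: 0
4: 3 → 1
3: 0
Total: 0 + 0 + 1 + 0 = 1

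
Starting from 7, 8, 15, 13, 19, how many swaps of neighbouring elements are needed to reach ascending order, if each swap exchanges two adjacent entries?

Swaps: 1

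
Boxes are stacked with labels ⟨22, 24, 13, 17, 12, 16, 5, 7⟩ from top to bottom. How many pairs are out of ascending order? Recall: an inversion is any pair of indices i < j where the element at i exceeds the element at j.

23

Element-by-element contributions:
22 → 13, 17, 12, 16, 5, 7 → 6
24 → 13, 17, 12, 16, 5, 7 → 6
13 → 12, 5, 7 → 3
17 → 12, 16, 5, 7 → 4
12 → 5, 7 → 2
16 → 5, 7 → 2
5 → none → 0
7 → none → 0
Sum: 6 + 6 + 3 + 4 + 2 + 2 + 0 + 0 = 23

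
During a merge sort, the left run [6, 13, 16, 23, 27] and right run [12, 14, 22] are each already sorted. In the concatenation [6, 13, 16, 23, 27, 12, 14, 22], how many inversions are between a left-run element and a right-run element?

9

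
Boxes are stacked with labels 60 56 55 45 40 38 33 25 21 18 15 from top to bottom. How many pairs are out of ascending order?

There are 55 inversions.

Element-by-element contributions:
60 → 56, 55, 45, 40, 38, 33, 25, 21, 18, 15 → 10
56 → 55, 45, 40, 38, 33, 25, 21, 18, 15 → 9
55 → 45, 40, 38, 33, 25, 21, 18, 15 → 8
45 → 40, 38, 33, 25, 21, 18, 15 → 7
40 → 38, 33, 25, 21, 18, 15 → 6
38 → 33, 25, 21, 18, 15 → 5
33 → 25, 21, 18, 15 → 4
25 → 21, 18, 15 → 3
21 → 18, 15 → 2
18 → 15 → 1
15 → none → 0
Sum: 10 + 9 + 8 + 7 + 6 + 5 + 4 + 3 + 2 + 1 + 0 = 55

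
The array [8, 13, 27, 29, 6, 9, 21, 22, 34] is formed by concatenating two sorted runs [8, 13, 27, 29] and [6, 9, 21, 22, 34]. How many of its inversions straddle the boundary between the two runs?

Take each right-half value and tally the left-half values above it:
r = 6: 8, 13, 27, 29 → 4
r = 9: 13, 27, 29 → 3
r = 21: 27, 29 → 2
r = 22: 27, 29 → 2
r = 34: none → 0
Cross-inversions: 4 + 3 + 2 + 2 + 0 = 11

Cross-inversions: 11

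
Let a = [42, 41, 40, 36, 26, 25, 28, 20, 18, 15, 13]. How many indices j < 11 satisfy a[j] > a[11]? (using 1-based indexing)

The element at index 11 is 13.
Elements before it: 42, 41, 40, 36, 26, 25, 28, 20, 18, 15
Those larger than 13: 42, 41, 40, 36, 26, 25, 28, 20, 18, 15

10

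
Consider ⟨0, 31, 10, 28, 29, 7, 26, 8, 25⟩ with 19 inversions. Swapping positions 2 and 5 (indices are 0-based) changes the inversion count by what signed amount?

Positions 2 and 5 hold 10 and 7; after swapping, the array is [0, 31, 7, 28, 29, 10, 26, 8, 25].
Element-by-element contributions:
0: 0
31: 7
7: 0
28: 4
29: 4
10: 1
26: 2
8: 0
25: 0
Sum: 0 + 7 + 0 + 4 + 4 + 1 + 2 + 0 + 0 = 18
Change: 18 − 19 = -1

-1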